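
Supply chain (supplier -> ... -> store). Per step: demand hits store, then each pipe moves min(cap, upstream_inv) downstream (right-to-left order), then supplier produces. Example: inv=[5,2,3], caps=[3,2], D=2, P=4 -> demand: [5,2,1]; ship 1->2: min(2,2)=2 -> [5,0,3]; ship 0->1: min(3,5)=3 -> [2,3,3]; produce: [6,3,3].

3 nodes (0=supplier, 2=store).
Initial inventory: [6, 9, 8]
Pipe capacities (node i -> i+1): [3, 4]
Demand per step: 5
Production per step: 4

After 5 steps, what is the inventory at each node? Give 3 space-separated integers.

Step 1: demand=5,sold=5 ship[1->2]=4 ship[0->1]=3 prod=4 -> inv=[7 8 7]
Step 2: demand=5,sold=5 ship[1->2]=4 ship[0->1]=3 prod=4 -> inv=[8 7 6]
Step 3: demand=5,sold=5 ship[1->2]=4 ship[0->1]=3 prod=4 -> inv=[9 6 5]
Step 4: demand=5,sold=5 ship[1->2]=4 ship[0->1]=3 prod=4 -> inv=[10 5 4]
Step 5: demand=5,sold=4 ship[1->2]=4 ship[0->1]=3 prod=4 -> inv=[11 4 4]

11 4 4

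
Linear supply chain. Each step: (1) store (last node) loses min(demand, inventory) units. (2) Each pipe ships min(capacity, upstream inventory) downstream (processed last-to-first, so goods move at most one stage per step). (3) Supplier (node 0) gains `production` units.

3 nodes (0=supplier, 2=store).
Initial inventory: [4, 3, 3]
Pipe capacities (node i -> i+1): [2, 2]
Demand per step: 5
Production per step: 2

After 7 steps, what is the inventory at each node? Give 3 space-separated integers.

Step 1: demand=5,sold=3 ship[1->2]=2 ship[0->1]=2 prod=2 -> inv=[4 3 2]
Step 2: demand=5,sold=2 ship[1->2]=2 ship[0->1]=2 prod=2 -> inv=[4 3 2]
Step 3: demand=5,sold=2 ship[1->2]=2 ship[0->1]=2 prod=2 -> inv=[4 3 2]
Step 4: demand=5,sold=2 ship[1->2]=2 ship[0->1]=2 prod=2 -> inv=[4 3 2]
Step 5: demand=5,sold=2 ship[1->2]=2 ship[0->1]=2 prod=2 -> inv=[4 3 2]
Step 6: demand=5,sold=2 ship[1->2]=2 ship[0->1]=2 prod=2 -> inv=[4 3 2]
Step 7: demand=5,sold=2 ship[1->2]=2 ship[0->1]=2 prod=2 -> inv=[4 3 2]

4 3 2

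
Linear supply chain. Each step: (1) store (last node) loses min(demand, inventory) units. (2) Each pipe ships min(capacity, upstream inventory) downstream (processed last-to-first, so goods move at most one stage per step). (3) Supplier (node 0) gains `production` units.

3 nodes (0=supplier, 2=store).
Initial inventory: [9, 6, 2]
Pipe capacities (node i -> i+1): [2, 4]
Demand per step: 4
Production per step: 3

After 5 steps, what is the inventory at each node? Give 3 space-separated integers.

Step 1: demand=4,sold=2 ship[1->2]=4 ship[0->1]=2 prod=3 -> inv=[10 4 4]
Step 2: demand=4,sold=4 ship[1->2]=4 ship[0->1]=2 prod=3 -> inv=[11 2 4]
Step 3: demand=4,sold=4 ship[1->2]=2 ship[0->1]=2 prod=3 -> inv=[12 2 2]
Step 4: demand=4,sold=2 ship[1->2]=2 ship[0->1]=2 prod=3 -> inv=[13 2 2]
Step 5: demand=4,sold=2 ship[1->2]=2 ship[0->1]=2 prod=3 -> inv=[14 2 2]

14 2 2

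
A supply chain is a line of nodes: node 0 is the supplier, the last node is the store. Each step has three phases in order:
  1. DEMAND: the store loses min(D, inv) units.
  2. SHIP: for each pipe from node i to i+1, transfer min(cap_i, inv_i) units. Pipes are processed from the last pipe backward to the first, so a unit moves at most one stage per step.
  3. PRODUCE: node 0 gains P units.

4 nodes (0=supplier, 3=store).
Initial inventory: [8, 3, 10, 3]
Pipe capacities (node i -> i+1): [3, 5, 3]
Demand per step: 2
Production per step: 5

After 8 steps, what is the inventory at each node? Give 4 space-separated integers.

Step 1: demand=2,sold=2 ship[2->3]=3 ship[1->2]=3 ship[0->1]=3 prod=5 -> inv=[10 3 10 4]
Step 2: demand=2,sold=2 ship[2->3]=3 ship[1->2]=3 ship[0->1]=3 prod=5 -> inv=[12 3 10 5]
Step 3: demand=2,sold=2 ship[2->3]=3 ship[1->2]=3 ship[0->1]=3 prod=5 -> inv=[14 3 10 6]
Step 4: demand=2,sold=2 ship[2->3]=3 ship[1->2]=3 ship[0->1]=3 prod=5 -> inv=[16 3 10 7]
Step 5: demand=2,sold=2 ship[2->3]=3 ship[1->2]=3 ship[0->1]=3 prod=5 -> inv=[18 3 10 8]
Step 6: demand=2,sold=2 ship[2->3]=3 ship[1->2]=3 ship[0->1]=3 prod=5 -> inv=[20 3 10 9]
Step 7: demand=2,sold=2 ship[2->3]=3 ship[1->2]=3 ship[0->1]=3 prod=5 -> inv=[22 3 10 10]
Step 8: demand=2,sold=2 ship[2->3]=3 ship[1->2]=3 ship[0->1]=3 prod=5 -> inv=[24 3 10 11]

24 3 10 11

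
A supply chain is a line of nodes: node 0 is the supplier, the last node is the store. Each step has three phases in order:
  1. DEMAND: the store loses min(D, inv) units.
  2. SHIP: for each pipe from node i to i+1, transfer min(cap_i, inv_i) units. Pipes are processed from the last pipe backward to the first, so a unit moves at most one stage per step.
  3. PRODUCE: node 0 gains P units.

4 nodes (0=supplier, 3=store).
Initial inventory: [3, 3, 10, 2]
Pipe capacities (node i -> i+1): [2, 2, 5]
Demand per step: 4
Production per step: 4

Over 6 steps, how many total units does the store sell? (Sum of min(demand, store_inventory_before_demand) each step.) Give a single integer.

Step 1: sold=2 (running total=2) -> [5 3 7 5]
Step 2: sold=4 (running total=6) -> [7 3 4 6]
Step 3: sold=4 (running total=10) -> [9 3 2 6]
Step 4: sold=4 (running total=14) -> [11 3 2 4]
Step 5: sold=4 (running total=18) -> [13 3 2 2]
Step 6: sold=2 (running total=20) -> [15 3 2 2]

Answer: 20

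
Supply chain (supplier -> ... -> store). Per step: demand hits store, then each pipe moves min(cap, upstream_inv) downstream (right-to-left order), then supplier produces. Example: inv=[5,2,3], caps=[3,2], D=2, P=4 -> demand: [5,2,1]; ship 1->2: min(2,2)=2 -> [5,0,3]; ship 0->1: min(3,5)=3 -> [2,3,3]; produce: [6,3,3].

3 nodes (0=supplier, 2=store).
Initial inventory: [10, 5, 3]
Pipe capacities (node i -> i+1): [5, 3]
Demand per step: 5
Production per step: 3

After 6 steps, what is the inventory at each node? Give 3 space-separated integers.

Step 1: demand=5,sold=3 ship[1->2]=3 ship[0->1]=5 prod=3 -> inv=[8 7 3]
Step 2: demand=5,sold=3 ship[1->2]=3 ship[0->1]=5 prod=3 -> inv=[6 9 3]
Step 3: demand=5,sold=3 ship[1->2]=3 ship[0->1]=5 prod=3 -> inv=[4 11 3]
Step 4: demand=5,sold=3 ship[1->2]=3 ship[0->1]=4 prod=3 -> inv=[3 12 3]
Step 5: demand=5,sold=3 ship[1->2]=3 ship[0->1]=3 prod=3 -> inv=[3 12 3]
Step 6: demand=5,sold=3 ship[1->2]=3 ship[0->1]=3 prod=3 -> inv=[3 12 3]

3 12 3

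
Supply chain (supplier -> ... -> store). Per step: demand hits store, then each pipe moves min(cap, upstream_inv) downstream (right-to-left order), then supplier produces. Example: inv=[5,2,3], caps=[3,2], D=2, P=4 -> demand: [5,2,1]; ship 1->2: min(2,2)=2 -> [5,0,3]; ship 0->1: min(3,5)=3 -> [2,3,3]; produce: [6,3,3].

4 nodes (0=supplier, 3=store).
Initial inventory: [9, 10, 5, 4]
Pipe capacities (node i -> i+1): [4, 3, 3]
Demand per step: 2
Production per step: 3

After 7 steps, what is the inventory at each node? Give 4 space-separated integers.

Step 1: demand=2,sold=2 ship[2->3]=3 ship[1->2]=3 ship[0->1]=4 prod=3 -> inv=[8 11 5 5]
Step 2: demand=2,sold=2 ship[2->3]=3 ship[1->2]=3 ship[0->1]=4 prod=3 -> inv=[7 12 5 6]
Step 3: demand=2,sold=2 ship[2->3]=3 ship[1->2]=3 ship[0->1]=4 prod=3 -> inv=[6 13 5 7]
Step 4: demand=2,sold=2 ship[2->3]=3 ship[1->2]=3 ship[0->1]=4 prod=3 -> inv=[5 14 5 8]
Step 5: demand=2,sold=2 ship[2->3]=3 ship[1->2]=3 ship[0->1]=4 prod=3 -> inv=[4 15 5 9]
Step 6: demand=2,sold=2 ship[2->3]=3 ship[1->2]=3 ship[0->1]=4 prod=3 -> inv=[3 16 5 10]
Step 7: demand=2,sold=2 ship[2->3]=3 ship[1->2]=3 ship[0->1]=3 prod=3 -> inv=[3 16 5 11]

3 16 5 11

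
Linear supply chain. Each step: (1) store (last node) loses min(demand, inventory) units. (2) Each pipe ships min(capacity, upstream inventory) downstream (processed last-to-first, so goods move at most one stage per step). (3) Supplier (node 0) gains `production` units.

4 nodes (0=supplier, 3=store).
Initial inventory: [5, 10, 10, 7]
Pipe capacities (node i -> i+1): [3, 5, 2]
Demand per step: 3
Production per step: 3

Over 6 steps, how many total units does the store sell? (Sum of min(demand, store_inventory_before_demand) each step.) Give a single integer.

Step 1: sold=3 (running total=3) -> [5 8 13 6]
Step 2: sold=3 (running total=6) -> [5 6 16 5]
Step 3: sold=3 (running total=9) -> [5 4 19 4]
Step 4: sold=3 (running total=12) -> [5 3 21 3]
Step 5: sold=3 (running total=15) -> [5 3 22 2]
Step 6: sold=2 (running total=17) -> [5 3 23 2]

Answer: 17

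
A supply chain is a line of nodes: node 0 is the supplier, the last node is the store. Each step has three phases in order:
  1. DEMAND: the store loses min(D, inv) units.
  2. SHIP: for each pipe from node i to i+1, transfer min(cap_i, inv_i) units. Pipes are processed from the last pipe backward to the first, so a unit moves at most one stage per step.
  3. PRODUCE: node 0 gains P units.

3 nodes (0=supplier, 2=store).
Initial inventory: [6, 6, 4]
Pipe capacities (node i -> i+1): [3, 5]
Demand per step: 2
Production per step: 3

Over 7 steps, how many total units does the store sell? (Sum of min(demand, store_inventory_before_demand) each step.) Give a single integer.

Step 1: sold=2 (running total=2) -> [6 4 7]
Step 2: sold=2 (running total=4) -> [6 3 9]
Step 3: sold=2 (running total=6) -> [6 3 10]
Step 4: sold=2 (running total=8) -> [6 3 11]
Step 5: sold=2 (running total=10) -> [6 3 12]
Step 6: sold=2 (running total=12) -> [6 3 13]
Step 7: sold=2 (running total=14) -> [6 3 14]

Answer: 14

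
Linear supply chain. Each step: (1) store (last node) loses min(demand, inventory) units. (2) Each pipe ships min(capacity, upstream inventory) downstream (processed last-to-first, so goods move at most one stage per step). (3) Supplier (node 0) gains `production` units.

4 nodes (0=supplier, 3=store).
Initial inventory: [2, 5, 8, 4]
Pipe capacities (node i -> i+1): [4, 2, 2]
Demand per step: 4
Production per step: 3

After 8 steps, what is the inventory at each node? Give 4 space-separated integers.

Step 1: demand=4,sold=4 ship[2->3]=2 ship[1->2]=2 ship[0->1]=2 prod=3 -> inv=[3 5 8 2]
Step 2: demand=4,sold=2 ship[2->3]=2 ship[1->2]=2 ship[0->1]=3 prod=3 -> inv=[3 6 8 2]
Step 3: demand=4,sold=2 ship[2->3]=2 ship[1->2]=2 ship[0->1]=3 prod=3 -> inv=[3 7 8 2]
Step 4: demand=4,sold=2 ship[2->3]=2 ship[1->2]=2 ship[0->1]=3 prod=3 -> inv=[3 8 8 2]
Step 5: demand=4,sold=2 ship[2->3]=2 ship[1->2]=2 ship[0->1]=3 prod=3 -> inv=[3 9 8 2]
Step 6: demand=4,sold=2 ship[2->3]=2 ship[1->2]=2 ship[0->1]=3 prod=3 -> inv=[3 10 8 2]
Step 7: demand=4,sold=2 ship[2->3]=2 ship[1->2]=2 ship[0->1]=3 prod=3 -> inv=[3 11 8 2]
Step 8: demand=4,sold=2 ship[2->3]=2 ship[1->2]=2 ship[0->1]=3 prod=3 -> inv=[3 12 8 2]

3 12 8 2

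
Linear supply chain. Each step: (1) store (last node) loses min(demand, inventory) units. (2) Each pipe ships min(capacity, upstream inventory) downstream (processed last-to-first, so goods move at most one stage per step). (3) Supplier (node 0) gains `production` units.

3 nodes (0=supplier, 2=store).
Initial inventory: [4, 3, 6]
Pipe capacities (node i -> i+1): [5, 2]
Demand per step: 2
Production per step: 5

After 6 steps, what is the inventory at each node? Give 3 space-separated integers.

Step 1: demand=2,sold=2 ship[1->2]=2 ship[0->1]=4 prod=5 -> inv=[5 5 6]
Step 2: demand=2,sold=2 ship[1->2]=2 ship[0->1]=5 prod=5 -> inv=[5 8 6]
Step 3: demand=2,sold=2 ship[1->2]=2 ship[0->1]=5 prod=5 -> inv=[5 11 6]
Step 4: demand=2,sold=2 ship[1->2]=2 ship[0->1]=5 prod=5 -> inv=[5 14 6]
Step 5: demand=2,sold=2 ship[1->2]=2 ship[0->1]=5 prod=5 -> inv=[5 17 6]
Step 6: demand=2,sold=2 ship[1->2]=2 ship[0->1]=5 prod=5 -> inv=[5 20 6]

5 20 6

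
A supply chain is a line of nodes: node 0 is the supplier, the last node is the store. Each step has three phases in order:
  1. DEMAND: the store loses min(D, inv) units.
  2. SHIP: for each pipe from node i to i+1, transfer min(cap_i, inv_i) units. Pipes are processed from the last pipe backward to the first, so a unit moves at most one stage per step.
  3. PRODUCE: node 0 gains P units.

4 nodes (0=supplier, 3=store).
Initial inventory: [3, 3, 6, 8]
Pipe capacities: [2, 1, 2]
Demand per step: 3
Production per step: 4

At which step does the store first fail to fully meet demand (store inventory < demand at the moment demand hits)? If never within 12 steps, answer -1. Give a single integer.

Step 1: demand=3,sold=3 ship[2->3]=2 ship[1->2]=1 ship[0->1]=2 prod=4 -> [5 4 5 7]
Step 2: demand=3,sold=3 ship[2->3]=2 ship[1->2]=1 ship[0->1]=2 prod=4 -> [7 5 4 6]
Step 3: demand=3,sold=3 ship[2->3]=2 ship[1->2]=1 ship[0->1]=2 prod=4 -> [9 6 3 5]
Step 4: demand=3,sold=3 ship[2->3]=2 ship[1->2]=1 ship[0->1]=2 prod=4 -> [11 7 2 4]
Step 5: demand=3,sold=3 ship[2->3]=2 ship[1->2]=1 ship[0->1]=2 prod=4 -> [13 8 1 3]
Step 6: demand=3,sold=3 ship[2->3]=1 ship[1->2]=1 ship[0->1]=2 prod=4 -> [15 9 1 1]
Step 7: demand=3,sold=1 ship[2->3]=1 ship[1->2]=1 ship[0->1]=2 prod=4 -> [17 10 1 1]
Step 8: demand=3,sold=1 ship[2->3]=1 ship[1->2]=1 ship[0->1]=2 prod=4 -> [19 11 1 1]
Step 9: demand=3,sold=1 ship[2->3]=1 ship[1->2]=1 ship[0->1]=2 prod=4 -> [21 12 1 1]
Step 10: demand=3,sold=1 ship[2->3]=1 ship[1->2]=1 ship[0->1]=2 prod=4 -> [23 13 1 1]
Step 11: demand=3,sold=1 ship[2->3]=1 ship[1->2]=1 ship[0->1]=2 prod=4 -> [25 14 1 1]
Step 12: demand=3,sold=1 ship[2->3]=1 ship[1->2]=1 ship[0->1]=2 prod=4 -> [27 15 1 1]
First stockout at step 7

7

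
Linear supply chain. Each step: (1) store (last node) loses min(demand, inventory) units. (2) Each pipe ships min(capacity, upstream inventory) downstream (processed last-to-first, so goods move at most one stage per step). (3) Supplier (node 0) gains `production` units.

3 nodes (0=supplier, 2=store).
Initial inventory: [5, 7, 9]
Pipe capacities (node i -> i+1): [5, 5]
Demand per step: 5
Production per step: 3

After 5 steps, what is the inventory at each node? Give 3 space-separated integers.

Step 1: demand=5,sold=5 ship[1->2]=5 ship[0->1]=5 prod=3 -> inv=[3 7 9]
Step 2: demand=5,sold=5 ship[1->2]=5 ship[0->1]=3 prod=3 -> inv=[3 5 9]
Step 3: demand=5,sold=5 ship[1->2]=5 ship[0->1]=3 prod=3 -> inv=[3 3 9]
Step 4: demand=5,sold=5 ship[1->2]=3 ship[0->1]=3 prod=3 -> inv=[3 3 7]
Step 5: demand=5,sold=5 ship[1->2]=3 ship[0->1]=3 prod=3 -> inv=[3 3 5]

3 3 5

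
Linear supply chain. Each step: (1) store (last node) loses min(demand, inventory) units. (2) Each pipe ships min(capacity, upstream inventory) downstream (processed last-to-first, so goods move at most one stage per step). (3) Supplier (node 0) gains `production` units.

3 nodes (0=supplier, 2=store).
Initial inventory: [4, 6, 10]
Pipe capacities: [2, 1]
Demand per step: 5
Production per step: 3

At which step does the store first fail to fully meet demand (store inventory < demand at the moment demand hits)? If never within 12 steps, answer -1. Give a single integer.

Step 1: demand=5,sold=5 ship[1->2]=1 ship[0->1]=2 prod=3 -> [5 7 6]
Step 2: demand=5,sold=5 ship[1->2]=1 ship[0->1]=2 prod=3 -> [6 8 2]
Step 3: demand=5,sold=2 ship[1->2]=1 ship[0->1]=2 prod=3 -> [7 9 1]
Step 4: demand=5,sold=1 ship[1->2]=1 ship[0->1]=2 prod=3 -> [8 10 1]
Step 5: demand=5,sold=1 ship[1->2]=1 ship[0->1]=2 prod=3 -> [9 11 1]
Step 6: demand=5,sold=1 ship[1->2]=1 ship[0->1]=2 prod=3 -> [10 12 1]
Step 7: demand=5,sold=1 ship[1->2]=1 ship[0->1]=2 prod=3 -> [11 13 1]
Step 8: demand=5,sold=1 ship[1->2]=1 ship[0->1]=2 prod=3 -> [12 14 1]
Step 9: demand=5,sold=1 ship[1->2]=1 ship[0->1]=2 prod=3 -> [13 15 1]
Step 10: demand=5,sold=1 ship[1->2]=1 ship[0->1]=2 prod=3 -> [14 16 1]
Step 11: demand=5,sold=1 ship[1->2]=1 ship[0->1]=2 prod=3 -> [15 17 1]
Step 12: demand=5,sold=1 ship[1->2]=1 ship[0->1]=2 prod=3 -> [16 18 1]
First stockout at step 3

3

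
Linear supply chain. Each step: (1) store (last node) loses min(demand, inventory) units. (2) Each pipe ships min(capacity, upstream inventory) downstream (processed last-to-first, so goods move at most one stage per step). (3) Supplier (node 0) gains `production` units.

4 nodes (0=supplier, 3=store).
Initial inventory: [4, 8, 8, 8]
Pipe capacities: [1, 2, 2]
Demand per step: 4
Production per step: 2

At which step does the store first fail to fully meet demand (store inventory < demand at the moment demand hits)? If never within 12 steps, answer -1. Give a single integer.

Step 1: demand=4,sold=4 ship[2->3]=2 ship[1->2]=2 ship[0->1]=1 prod=2 -> [5 7 8 6]
Step 2: demand=4,sold=4 ship[2->3]=2 ship[1->2]=2 ship[0->1]=1 prod=2 -> [6 6 8 4]
Step 3: demand=4,sold=4 ship[2->3]=2 ship[1->2]=2 ship[0->1]=1 prod=2 -> [7 5 8 2]
Step 4: demand=4,sold=2 ship[2->3]=2 ship[1->2]=2 ship[0->1]=1 prod=2 -> [8 4 8 2]
Step 5: demand=4,sold=2 ship[2->3]=2 ship[1->2]=2 ship[0->1]=1 prod=2 -> [9 3 8 2]
Step 6: demand=4,sold=2 ship[2->3]=2 ship[1->2]=2 ship[0->1]=1 prod=2 -> [10 2 8 2]
Step 7: demand=4,sold=2 ship[2->3]=2 ship[1->2]=2 ship[0->1]=1 prod=2 -> [11 1 8 2]
Step 8: demand=4,sold=2 ship[2->3]=2 ship[1->2]=1 ship[0->1]=1 prod=2 -> [12 1 7 2]
Step 9: demand=4,sold=2 ship[2->3]=2 ship[1->2]=1 ship[0->1]=1 prod=2 -> [13 1 6 2]
Step 10: demand=4,sold=2 ship[2->3]=2 ship[1->2]=1 ship[0->1]=1 prod=2 -> [14 1 5 2]
Step 11: demand=4,sold=2 ship[2->3]=2 ship[1->2]=1 ship[0->1]=1 prod=2 -> [15 1 4 2]
Step 12: demand=4,sold=2 ship[2->3]=2 ship[1->2]=1 ship[0->1]=1 prod=2 -> [16 1 3 2]
First stockout at step 4

4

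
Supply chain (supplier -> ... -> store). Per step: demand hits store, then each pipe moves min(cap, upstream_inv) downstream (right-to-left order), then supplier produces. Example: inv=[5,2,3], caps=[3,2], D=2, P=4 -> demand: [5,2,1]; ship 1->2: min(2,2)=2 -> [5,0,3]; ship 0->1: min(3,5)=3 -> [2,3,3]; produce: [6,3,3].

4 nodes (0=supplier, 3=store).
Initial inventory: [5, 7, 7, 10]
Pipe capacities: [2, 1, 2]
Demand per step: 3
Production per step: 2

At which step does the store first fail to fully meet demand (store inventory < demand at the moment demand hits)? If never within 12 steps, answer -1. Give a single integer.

Step 1: demand=3,sold=3 ship[2->3]=2 ship[1->2]=1 ship[0->1]=2 prod=2 -> [5 8 6 9]
Step 2: demand=3,sold=3 ship[2->3]=2 ship[1->2]=1 ship[0->1]=2 prod=2 -> [5 9 5 8]
Step 3: demand=3,sold=3 ship[2->3]=2 ship[1->2]=1 ship[0->1]=2 prod=2 -> [5 10 4 7]
Step 4: demand=3,sold=3 ship[2->3]=2 ship[1->2]=1 ship[0->1]=2 prod=2 -> [5 11 3 6]
Step 5: demand=3,sold=3 ship[2->3]=2 ship[1->2]=1 ship[0->1]=2 prod=2 -> [5 12 2 5]
Step 6: demand=3,sold=3 ship[2->3]=2 ship[1->2]=1 ship[0->1]=2 prod=2 -> [5 13 1 4]
Step 7: demand=3,sold=3 ship[2->3]=1 ship[1->2]=1 ship[0->1]=2 prod=2 -> [5 14 1 2]
Step 8: demand=3,sold=2 ship[2->3]=1 ship[1->2]=1 ship[0->1]=2 prod=2 -> [5 15 1 1]
Step 9: demand=3,sold=1 ship[2->3]=1 ship[1->2]=1 ship[0->1]=2 prod=2 -> [5 16 1 1]
Step 10: demand=3,sold=1 ship[2->3]=1 ship[1->2]=1 ship[0->1]=2 prod=2 -> [5 17 1 1]
Step 11: demand=3,sold=1 ship[2->3]=1 ship[1->2]=1 ship[0->1]=2 prod=2 -> [5 18 1 1]
Step 12: demand=3,sold=1 ship[2->3]=1 ship[1->2]=1 ship[0->1]=2 prod=2 -> [5 19 1 1]
First stockout at step 8

8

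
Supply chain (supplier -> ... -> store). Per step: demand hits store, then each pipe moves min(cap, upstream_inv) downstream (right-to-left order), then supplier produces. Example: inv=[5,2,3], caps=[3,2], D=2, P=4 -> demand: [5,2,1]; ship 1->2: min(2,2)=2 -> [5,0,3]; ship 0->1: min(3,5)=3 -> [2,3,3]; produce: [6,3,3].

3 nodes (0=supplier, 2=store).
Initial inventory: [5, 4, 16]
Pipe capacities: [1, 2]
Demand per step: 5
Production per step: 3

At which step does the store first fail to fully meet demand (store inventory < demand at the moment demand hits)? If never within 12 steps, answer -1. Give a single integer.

Step 1: demand=5,sold=5 ship[1->2]=2 ship[0->1]=1 prod=3 -> [7 3 13]
Step 2: demand=5,sold=5 ship[1->2]=2 ship[0->1]=1 prod=3 -> [9 2 10]
Step 3: demand=5,sold=5 ship[1->2]=2 ship[0->1]=1 prod=3 -> [11 1 7]
Step 4: demand=5,sold=5 ship[1->2]=1 ship[0->1]=1 prod=3 -> [13 1 3]
Step 5: demand=5,sold=3 ship[1->2]=1 ship[0->1]=1 prod=3 -> [15 1 1]
Step 6: demand=5,sold=1 ship[1->2]=1 ship[0->1]=1 prod=3 -> [17 1 1]
Step 7: demand=5,sold=1 ship[1->2]=1 ship[0->1]=1 prod=3 -> [19 1 1]
Step 8: demand=5,sold=1 ship[1->2]=1 ship[0->1]=1 prod=3 -> [21 1 1]
Step 9: demand=5,sold=1 ship[1->2]=1 ship[0->1]=1 prod=3 -> [23 1 1]
Step 10: demand=5,sold=1 ship[1->2]=1 ship[0->1]=1 prod=3 -> [25 1 1]
Step 11: demand=5,sold=1 ship[1->2]=1 ship[0->1]=1 prod=3 -> [27 1 1]
Step 12: demand=5,sold=1 ship[1->2]=1 ship[0->1]=1 prod=3 -> [29 1 1]
First stockout at step 5

5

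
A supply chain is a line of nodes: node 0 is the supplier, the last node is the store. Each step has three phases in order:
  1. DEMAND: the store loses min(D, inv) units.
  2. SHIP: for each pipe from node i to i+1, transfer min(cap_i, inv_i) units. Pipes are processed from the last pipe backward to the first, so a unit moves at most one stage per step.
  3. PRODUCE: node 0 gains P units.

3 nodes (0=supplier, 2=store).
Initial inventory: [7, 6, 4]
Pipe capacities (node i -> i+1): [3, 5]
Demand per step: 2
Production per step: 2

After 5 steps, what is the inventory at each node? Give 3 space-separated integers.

Step 1: demand=2,sold=2 ship[1->2]=5 ship[0->1]=3 prod=2 -> inv=[6 4 7]
Step 2: demand=2,sold=2 ship[1->2]=4 ship[0->1]=3 prod=2 -> inv=[5 3 9]
Step 3: demand=2,sold=2 ship[1->2]=3 ship[0->1]=3 prod=2 -> inv=[4 3 10]
Step 4: demand=2,sold=2 ship[1->2]=3 ship[0->1]=3 prod=2 -> inv=[3 3 11]
Step 5: demand=2,sold=2 ship[1->2]=3 ship[0->1]=3 prod=2 -> inv=[2 3 12]

2 3 12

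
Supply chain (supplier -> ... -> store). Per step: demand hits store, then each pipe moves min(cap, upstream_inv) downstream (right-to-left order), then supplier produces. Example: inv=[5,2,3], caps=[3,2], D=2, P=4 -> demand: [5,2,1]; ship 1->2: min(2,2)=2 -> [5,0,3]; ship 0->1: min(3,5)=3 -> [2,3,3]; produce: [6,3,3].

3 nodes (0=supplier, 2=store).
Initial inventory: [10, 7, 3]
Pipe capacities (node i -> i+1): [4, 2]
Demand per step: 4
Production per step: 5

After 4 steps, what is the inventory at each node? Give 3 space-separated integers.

Step 1: demand=4,sold=3 ship[1->2]=2 ship[0->1]=4 prod=5 -> inv=[11 9 2]
Step 2: demand=4,sold=2 ship[1->2]=2 ship[0->1]=4 prod=5 -> inv=[12 11 2]
Step 3: demand=4,sold=2 ship[1->2]=2 ship[0->1]=4 prod=5 -> inv=[13 13 2]
Step 4: demand=4,sold=2 ship[1->2]=2 ship[0->1]=4 prod=5 -> inv=[14 15 2]

14 15 2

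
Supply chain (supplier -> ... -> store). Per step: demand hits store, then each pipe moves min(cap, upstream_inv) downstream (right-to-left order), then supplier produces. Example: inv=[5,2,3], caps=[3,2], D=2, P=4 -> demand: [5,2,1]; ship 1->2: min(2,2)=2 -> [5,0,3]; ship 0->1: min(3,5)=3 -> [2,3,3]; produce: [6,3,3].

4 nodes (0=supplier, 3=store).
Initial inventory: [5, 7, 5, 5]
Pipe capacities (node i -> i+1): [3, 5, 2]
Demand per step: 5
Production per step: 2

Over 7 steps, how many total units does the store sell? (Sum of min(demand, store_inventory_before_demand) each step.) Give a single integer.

Step 1: sold=5 (running total=5) -> [4 5 8 2]
Step 2: sold=2 (running total=7) -> [3 3 11 2]
Step 3: sold=2 (running total=9) -> [2 3 12 2]
Step 4: sold=2 (running total=11) -> [2 2 13 2]
Step 5: sold=2 (running total=13) -> [2 2 13 2]
Step 6: sold=2 (running total=15) -> [2 2 13 2]
Step 7: sold=2 (running total=17) -> [2 2 13 2]

Answer: 17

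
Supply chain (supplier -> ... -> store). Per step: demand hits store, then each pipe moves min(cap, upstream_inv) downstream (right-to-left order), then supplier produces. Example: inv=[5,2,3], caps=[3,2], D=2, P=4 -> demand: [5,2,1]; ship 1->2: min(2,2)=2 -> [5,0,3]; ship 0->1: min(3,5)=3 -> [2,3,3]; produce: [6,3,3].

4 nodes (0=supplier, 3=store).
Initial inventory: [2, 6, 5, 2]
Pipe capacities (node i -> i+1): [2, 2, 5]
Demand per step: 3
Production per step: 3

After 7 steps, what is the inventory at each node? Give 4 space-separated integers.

Step 1: demand=3,sold=2 ship[2->3]=5 ship[1->2]=2 ship[0->1]=2 prod=3 -> inv=[3 6 2 5]
Step 2: demand=3,sold=3 ship[2->3]=2 ship[1->2]=2 ship[0->1]=2 prod=3 -> inv=[4 6 2 4]
Step 3: demand=3,sold=3 ship[2->3]=2 ship[1->2]=2 ship[0->1]=2 prod=3 -> inv=[5 6 2 3]
Step 4: demand=3,sold=3 ship[2->3]=2 ship[1->2]=2 ship[0->1]=2 prod=3 -> inv=[6 6 2 2]
Step 5: demand=3,sold=2 ship[2->3]=2 ship[1->2]=2 ship[0->1]=2 prod=3 -> inv=[7 6 2 2]
Step 6: demand=3,sold=2 ship[2->3]=2 ship[1->2]=2 ship[0->1]=2 prod=3 -> inv=[8 6 2 2]
Step 7: demand=3,sold=2 ship[2->3]=2 ship[1->2]=2 ship[0->1]=2 prod=3 -> inv=[9 6 2 2]

9 6 2 2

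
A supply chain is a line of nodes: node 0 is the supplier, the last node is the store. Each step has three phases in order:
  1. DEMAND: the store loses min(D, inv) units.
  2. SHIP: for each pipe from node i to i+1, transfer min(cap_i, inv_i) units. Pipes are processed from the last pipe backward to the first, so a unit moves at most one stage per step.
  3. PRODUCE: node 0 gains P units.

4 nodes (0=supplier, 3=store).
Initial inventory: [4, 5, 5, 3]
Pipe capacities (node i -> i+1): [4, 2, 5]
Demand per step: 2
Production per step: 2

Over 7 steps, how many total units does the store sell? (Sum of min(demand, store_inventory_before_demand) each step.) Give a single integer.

Step 1: sold=2 (running total=2) -> [2 7 2 6]
Step 2: sold=2 (running total=4) -> [2 7 2 6]
Step 3: sold=2 (running total=6) -> [2 7 2 6]
Step 4: sold=2 (running total=8) -> [2 7 2 6]
Step 5: sold=2 (running total=10) -> [2 7 2 6]
Step 6: sold=2 (running total=12) -> [2 7 2 6]
Step 7: sold=2 (running total=14) -> [2 7 2 6]

Answer: 14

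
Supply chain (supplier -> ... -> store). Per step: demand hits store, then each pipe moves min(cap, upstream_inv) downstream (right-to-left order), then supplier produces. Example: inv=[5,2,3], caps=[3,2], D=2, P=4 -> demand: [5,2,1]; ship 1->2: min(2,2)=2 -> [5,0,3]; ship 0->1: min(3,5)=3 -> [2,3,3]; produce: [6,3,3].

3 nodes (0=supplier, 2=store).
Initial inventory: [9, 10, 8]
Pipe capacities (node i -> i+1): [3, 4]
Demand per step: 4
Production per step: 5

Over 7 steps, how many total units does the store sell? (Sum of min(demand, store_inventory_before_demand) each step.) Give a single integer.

Answer: 28

Derivation:
Step 1: sold=4 (running total=4) -> [11 9 8]
Step 2: sold=4 (running total=8) -> [13 8 8]
Step 3: sold=4 (running total=12) -> [15 7 8]
Step 4: sold=4 (running total=16) -> [17 6 8]
Step 5: sold=4 (running total=20) -> [19 5 8]
Step 6: sold=4 (running total=24) -> [21 4 8]
Step 7: sold=4 (running total=28) -> [23 3 8]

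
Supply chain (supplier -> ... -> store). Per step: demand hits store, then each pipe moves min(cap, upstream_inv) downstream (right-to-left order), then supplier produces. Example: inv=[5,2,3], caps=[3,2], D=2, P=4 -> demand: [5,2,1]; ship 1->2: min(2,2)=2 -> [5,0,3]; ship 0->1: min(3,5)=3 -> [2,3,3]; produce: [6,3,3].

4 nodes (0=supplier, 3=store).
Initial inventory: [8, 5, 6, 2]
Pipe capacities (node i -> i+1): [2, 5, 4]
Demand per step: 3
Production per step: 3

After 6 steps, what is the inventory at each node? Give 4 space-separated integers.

Step 1: demand=3,sold=2 ship[2->3]=4 ship[1->2]=5 ship[0->1]=2 prod=3 -> inv=[9 2 7 4]
Step 2: demand=3,sold=3 ship[2->3]=4 ship[1->2]=2 ship[0->1]=2 prod=3 -> inv=[10 2 5 5]
Step 3: demand=3,sold=3 ship[2->3]=4 ship[1->2]=2 ship[0->1]=2 prod=3 -> inv=[11 2 3 6]
Step 4: demand=3,sold=3 ship[2->3]=3 ship[1->2]=2 ship[0->1]=2 prod=3 -> inv=[12 2 2 6]
Step 5: demand=3,sold=3 ship[2->3]=2 ship[1->2]=2 ship[0->1]=2 prod=3 -> inv=[13 2 2 5]
Step 6: demand=3,sold=3 ship[2->3]=2 ship[1->2]=2 ship[0->1]=2 prod=3 -> inv=[14 2 2 4]

14 2 2 4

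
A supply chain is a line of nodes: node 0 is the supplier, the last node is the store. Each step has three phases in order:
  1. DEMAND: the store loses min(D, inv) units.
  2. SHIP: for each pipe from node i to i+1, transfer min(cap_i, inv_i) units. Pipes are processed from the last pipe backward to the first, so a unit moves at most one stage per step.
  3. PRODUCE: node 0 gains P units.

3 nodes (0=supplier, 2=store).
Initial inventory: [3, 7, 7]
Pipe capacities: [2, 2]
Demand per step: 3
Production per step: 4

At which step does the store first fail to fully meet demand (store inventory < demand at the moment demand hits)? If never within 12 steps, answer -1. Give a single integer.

Step 1: demand=3,sold=3 ship[1->2]=2 ship[0->1]=2 prod=4 -> [5 7 6]
Step 2: demand=3,sold=3 ship[1->2]=2 ship[0->1]=2 prod=4 -> [7 7 5]
Step 3: demand=3,sold=3 ship[1->2]=2 ship[0->1]=2 prod=4 -> [9 7 4]
Step 4: demand=3,sold=3 ship[1->2]=2 ship[0->1]=2 prod=4 -> [11 7 3]
Step 5: demand=3,sold=3 ship[1->2]=2 ship[0->1]=2 prod=4 -> [13 7 2]
Step 6: demand=3,sold=2 ship[1->2]=2 ship[0->1]=2 prod=4 -> [15 7 2]
Step 7: demand=3,sold=2 ship[1->2]=2 ship[0->1]=2 prod=4 -> [17 7 2]
Step 8: demand=3,sold=2 ship[1->2]=2 ship[0->1]=2 prod=4 -> [19 7 2]
Step 9: demand=3,sold=2 ship[1->2]=2 ship[0->1]=2 prod=4 -> [21 7 2]
Step 10: demand=3,sold=2 ship[1->2]=2 ship[0->1]=2 prod=4 -> [23 7 2]
Step 11: demand=3,sold=2 ship[1->2]=2 ship[0->1]=2 prod=4 -> [25 7 2]
Step 12: demand=3,sold=2 ship[1->2]=2 ship[0->1]=2 prod=4 -> [27 7 2]
First stockout at step 6

6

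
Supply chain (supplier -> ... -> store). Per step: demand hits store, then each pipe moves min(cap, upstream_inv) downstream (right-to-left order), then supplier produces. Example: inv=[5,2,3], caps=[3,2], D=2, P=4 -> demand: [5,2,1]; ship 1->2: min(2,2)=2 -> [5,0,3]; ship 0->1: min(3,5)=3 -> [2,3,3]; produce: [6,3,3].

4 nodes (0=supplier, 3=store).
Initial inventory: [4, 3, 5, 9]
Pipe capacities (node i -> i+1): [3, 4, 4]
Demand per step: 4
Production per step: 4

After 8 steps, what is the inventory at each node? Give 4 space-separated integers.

Step 1: demand=4,sold=4 ship[2->3]=4 ship[1->2]=3 ship[0->1]=3 prod=4 -> inv=[5 3 4 9]
Step 2: demand=4,sold=4 ship[2->3]=4 ship[1->2]=3 ship[0->1]=3 prod=4 -> inv=[6 3 3 9]
Step 3: demand=4,sold=4 ship[2->3]=3 ship[1->2]=3 ship[0->1]=3 prod=4 -> inv=[7 3 3 8]
Step 4: demand=4,sold=4 ship[2->3]=3 ship[1->2]=3 ship[0->1]=3 prod=4 -> inv=[8 3 3 7]
Step 5: demand=4,sold=4 ship[2->3]=3 ship[1->2]=3 ship[0->1]=3 prod=4 -> inv=[9 3 3 6]
Step 6: demand=4,sold=4 ship[2->3]=3 ship[1->2]=3 ship[0->1]=3 prod=4 -> inv=[10 3 3 5]
Step 7: demand=4,sold=4 ship[2->3]=3 ship[1->2]=3 ship[0->1]=3 prod=4 -> inv=[11 3 3 4]
Step 8: demand=4,sold=4 ship[2->3]=3 ship[1->2]=3 ship[0->1]=3 prod=4 -> inv=[12 3 3 3]

12 3 3 3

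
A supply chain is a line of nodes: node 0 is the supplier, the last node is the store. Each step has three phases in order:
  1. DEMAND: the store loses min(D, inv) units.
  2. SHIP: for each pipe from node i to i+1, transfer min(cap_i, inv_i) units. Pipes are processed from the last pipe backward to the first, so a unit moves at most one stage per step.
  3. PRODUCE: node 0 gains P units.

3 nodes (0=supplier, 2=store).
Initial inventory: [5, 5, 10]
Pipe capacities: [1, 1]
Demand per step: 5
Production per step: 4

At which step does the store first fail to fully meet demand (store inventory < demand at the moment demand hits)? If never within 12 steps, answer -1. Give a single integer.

Step 1: demand=5,sold=5 ship[1->2]=1 ship[0->1]=1 prod=4 -> [8 5 6]
Step 2: demand=5,sold=5 ship[1->2]=1 ship[0->1]=1 prod=4 -> [11 5 2]
Step 3: demand=5,sold=2 ship[1->2]=1 ship[0->1]=1 prod=4 -> [14 5 1]
Step 4: demand=5,sold=1 ship[1->2]=1 ship[0->1]=1 prod=4 -> [17 5 1]
Step 5: demand=5,sold=1 ship[1->2]=1 ship[0->1]=1 prod=4 -> [20 5 1]
Step 6: demand=5,sold=1 ship[1->2]=1 ship[0->1]=1 prod=4 -> [23 5 1]
Step 7: demand=5,sold=1 ship[1->2]=1 ship[0->1]=1 prod=4 -> [26 5 1]
Step 8: demand=5,sold=1 ship[1->2]=1 ship[0->1]=1 prod=4 -> [29 5 1]
Step 9: demand=5,sold=1 ship[1->2]=1 ship[0->1]=1 prod=4 -> [32 5 1]
Step 10: demand=5,sold=1 ship[1->2]=1 ship[0->1]=1 prod=4 -> [35 5 1]
Step 11: demand=5,sold=1 ship[1->2]=1 ship[0->1]=1 prod=4 -> [38 5 1]
Step 12: demand=5,sold=1 ship[1->2]=1 ship[0->1]=1 prod=4 -> [41 5 1]
First stockout at step 3

3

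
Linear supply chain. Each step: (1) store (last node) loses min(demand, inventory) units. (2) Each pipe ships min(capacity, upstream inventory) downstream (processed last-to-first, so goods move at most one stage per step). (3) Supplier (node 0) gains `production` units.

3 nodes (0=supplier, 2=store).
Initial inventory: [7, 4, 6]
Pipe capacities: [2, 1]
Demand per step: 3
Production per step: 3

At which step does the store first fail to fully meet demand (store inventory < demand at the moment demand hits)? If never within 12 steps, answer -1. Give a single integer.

Step 1: demand=3,sold=3 ship[1->2]=1 ship[0->1]=2 prod=3 -> [8 5 4]
Step 2: demand=3,sold=3 ship[1->2]=1 ship[0->1]=2 prod=3 -> [9 6 2]
Step 3: demand=3,sold=2 ship[1->2]=1 ship[0->1]=2 prod=3 -> [10 7 1]
Step 4: demand=3,sold=1 ship[1->2]=1 ship[0->1]=2 prod=3 -> [11 8 1]
Step 5: demand=3,sold=1 ship[1->2]=1 ship[0->1]=2 prod=3 -> [12 9 1]
Step 6: demand=3,sold=1 ship[1->2]=1 ship[0->1]=2 prod=3 -> [13 10 1]
Step 7: demand=3,sold=1 ship[1->2]=1 ship[0->1]=2 prod=3 -> [14 11 1]
Step 8: demand=3,sold=1 ship[1->2]=1 ship[0->1]=2 prod=3 -> [15 12 1]
Step 9: demand=3,sold=1 ship[1->2]=1 ship[0->1]=2 prod=3 -> [16 13 1]
Step 10: demand=3,sold=1 ship[1->2]=1 ship[0->1]=2 prod=3 -> [17 14 1]
Step 11: demand=3,sold=1 ship[1->2]=1 ship[0->1]=2 prod=3 -> [18 15 1]
Step 12: demand=3,sold=1 ship[1->2]=1 ship[0->1]=2 prod=3 -> [19 16 1]
First stockout at step 3

3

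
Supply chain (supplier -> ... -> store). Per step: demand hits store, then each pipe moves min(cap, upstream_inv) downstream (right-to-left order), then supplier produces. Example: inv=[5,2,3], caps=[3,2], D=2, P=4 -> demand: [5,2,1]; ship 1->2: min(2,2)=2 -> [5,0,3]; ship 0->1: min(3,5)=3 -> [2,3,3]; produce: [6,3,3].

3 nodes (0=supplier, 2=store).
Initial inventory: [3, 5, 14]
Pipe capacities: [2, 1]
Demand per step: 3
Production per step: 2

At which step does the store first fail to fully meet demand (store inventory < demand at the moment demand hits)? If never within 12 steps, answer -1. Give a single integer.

Step 1: demand=3,sold=3 ship[1->2]=1 ship[0->1]=2 prod=2 -> [3 6 12]
Step 2: demand=3,sold=3 ship[1->2]=1 ship[0->1]=2 prod=2 -> [3 7 10]
Step 3: demand=3,sold=3 ship[1->2]=1 ship[0->1]=2 prod=2 -> [3 8 8]
Step 4: demand=3,sold=3 ship[1->2]=1 ship[0->1]=2 prod=2 -> [3 9 6]
Step 5: demand=3,sold=3 ship[1->2]=1 ship[0->1]=2 prod=2 -> [3 10 4]
Step 6: demand=3,sold=3 ship[1->2]=1 ship[0->1]=2 prod=2 -> [3 11 2]
Step 7: demand=3,sold=2 ship[1->2]=1 ship[0->1]=2 prod=2 -> [3 12 1]
Step 8: demand=3,sold=1 ship[1->2]=1 ship[0->1]=2 prod=2 -> [3 13 1]
Step 9: demand=3,sold=1 ship[1->2]=1 ship[0->1]=2 prod=2 -> [3 14 1]
Step 10: demand=3,sold=1 ship[1->2]=1 ship[0->1]=2 prod=2 -> [3 15 1]
Step 11: demand=3,sold=1 ship[1->2]=1 ship[0->1]=2 prod=2 -> [3 16 1]
Step 12: demand=3,sold=1 ship[1->2]=1 ship[0->1]=2 prod=2 -> [3 17 1]
First stockout at step 7

7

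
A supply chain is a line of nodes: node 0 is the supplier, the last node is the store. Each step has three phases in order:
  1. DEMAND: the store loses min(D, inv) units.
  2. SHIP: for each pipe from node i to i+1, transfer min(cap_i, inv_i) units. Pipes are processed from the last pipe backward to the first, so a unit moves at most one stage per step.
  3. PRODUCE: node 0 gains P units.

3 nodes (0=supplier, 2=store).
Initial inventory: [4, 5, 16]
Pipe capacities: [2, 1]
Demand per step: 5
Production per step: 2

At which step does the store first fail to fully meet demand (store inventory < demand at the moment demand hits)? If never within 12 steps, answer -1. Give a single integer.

Step 1: demand=5,sold=5 ship[1->2]=1 ship[0->1]=2 prod=2 -> [4 6 12]
Step 2: demand=5,sold=5 ship[1->2]=1 ship[0->1]=2 prod=2 -> [4 7 8]
Step 3: demand=5,sold=5 ship[1->2]=1 ship[0->1]=2 prod=2 -> [4 8 4]
Step 4: demand=5,sold=4 ship[1->2]=1 ship[0->1]=2 prod=2 -> [4 9 1]
Step 5: demand=5,sold=1 ship[1->2]=1 ship[0->1]=2 prod=2 -> [4 10 1]
Step 6: demand=5,sold=1 ship[1->2]=1 ship[0->1]=2 prod=2 -> [4 11 1]
Step 7: demand=5,sold=1 ship[1->2]=1 ship[0->1]=2 prod=2 -> [4 12 1]
Step 8: demand=5,sold=1 ship[1->2]=1 ship[0->1]=2 prod=2 -> [4 13 1]
Step 9: demand=5,sold=1 ship[1->2]=1 ship[0->1]=2 prod=2 -> [4 14 1]
Step 10: demand=5,sold=1 ship[1->2]=1 ship[0->1]=2 prod=2 -> [4 15 1]
Step 11: demand=5,sold=1 ship[1->2]=1 ship[0->1]=2 prod=2 -> [4 16 1]
Step 12: demand=5,sold=1 ship[1->2]=1 ship[0->1]=2 prod=2 -> [4 17 1]
First stockout at step 4

4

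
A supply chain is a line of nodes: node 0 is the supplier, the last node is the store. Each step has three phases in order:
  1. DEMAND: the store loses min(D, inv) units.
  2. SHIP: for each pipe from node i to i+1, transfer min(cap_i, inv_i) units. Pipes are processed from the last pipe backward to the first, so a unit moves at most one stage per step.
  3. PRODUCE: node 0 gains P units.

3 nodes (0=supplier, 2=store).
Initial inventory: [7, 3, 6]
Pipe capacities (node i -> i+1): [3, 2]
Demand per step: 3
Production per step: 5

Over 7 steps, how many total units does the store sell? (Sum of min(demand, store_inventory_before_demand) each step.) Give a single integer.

Answer: 18

Derivation:
Step 1: sold=3 (running total=3) -> [9 4 5]
Step 2: sold=3 (running total=6) -> [11 5 4]
Step 3: sold=3 (running total=9) -> [13 6 3]
Step 4: sold=3 (running total=12) -> [15 7 2]
Step 5: sold=2 (running total=14) -> [17 8 2]
Step 6: sold=2 (running total=16) -> [19 9 2]
Step 7: sold=2 (running total=18) -> [21 10 2]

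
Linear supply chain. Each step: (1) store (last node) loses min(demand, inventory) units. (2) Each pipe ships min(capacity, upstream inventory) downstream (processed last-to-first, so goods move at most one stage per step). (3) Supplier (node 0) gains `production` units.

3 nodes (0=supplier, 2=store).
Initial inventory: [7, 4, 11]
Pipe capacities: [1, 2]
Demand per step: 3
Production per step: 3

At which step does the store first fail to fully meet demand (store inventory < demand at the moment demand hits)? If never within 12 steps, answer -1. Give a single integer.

Step 1: demand=3,sold=3 ship[1->2]=2 ship[0->1]=1 prod=3 -> [9 3 10]
Step 2: demand=3,sold=3 ship[1->2]=2 ship[0->1]=1 prod=3 -> [11 2 9]
Step 3: demand=3,sold=3 ship[1->2]=2 ship[0->1]=1 prod=3 -> [13 1 8]
Step 4: demand=3,sold=3 ship[1->2]=1 ship[0->1]=1 prod=3 -> [15 1 6]
Step 5: demand=3,sold=3 ship[1->2]=1 ship[0->1]=1 prod=3 -> [17 1 4]
Step 6: demand=3,sold=3 ship[1->2]=1 ship[0->1]=1 prod=3 -> [19 1 2]
Step 7: demand=3,sold=2 ship[1->2]=1 ship[0->1]=1 prod=3 -> [21 1 1]
Step 8: demand=3,sold=1 ship[1->2]=1 ship[0->1]=1 prod=3 -> [23 1 1]
Step 9: demand=3,sold=1 ship[1->2]=1 ship[0->1]=1 prod=3 -> [25 1 1]
Step 10: demand=3,sold=1 ship[1->2]=1 ship[0->1]=1 prod=3 -> [27 1 1]
Step 11: demand=3,sold=1 ship[1->2]=1 ship[0->1]=1 prod=3 -> [29 1 1]
Step 12: demand=3,sold=1 ship[1->2]=1 ship[0->1]=1 prod=3 -> [31 1 1]
First stockout at step 7

7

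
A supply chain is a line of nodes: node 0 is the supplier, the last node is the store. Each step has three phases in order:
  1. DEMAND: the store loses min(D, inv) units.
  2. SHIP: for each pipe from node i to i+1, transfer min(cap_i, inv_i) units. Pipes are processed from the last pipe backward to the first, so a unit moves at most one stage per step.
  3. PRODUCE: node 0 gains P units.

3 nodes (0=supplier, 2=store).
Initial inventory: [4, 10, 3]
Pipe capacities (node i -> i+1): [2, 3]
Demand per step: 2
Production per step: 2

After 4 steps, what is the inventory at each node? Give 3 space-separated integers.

Step 1: demand=2,sold=2 ship[1->2]=3 ship[0->1]=2 prod=2 -> inv=[4 9 4]
Step 2: demand=2,sold=2 ship[1->2]=3 ship[0->1]=2 prod=2 -> inv=[4 8 5]
Step 3: demand=2,sold=2 ship[1->2]=3 ship[0->1]=2 prod=2 -> inv=[4 7 6]
Step 4: demand=2,sold=2 ship[1->2]=3 ship[0->1]=2 prod=2 -> inv=[4 6 7]

4 6 7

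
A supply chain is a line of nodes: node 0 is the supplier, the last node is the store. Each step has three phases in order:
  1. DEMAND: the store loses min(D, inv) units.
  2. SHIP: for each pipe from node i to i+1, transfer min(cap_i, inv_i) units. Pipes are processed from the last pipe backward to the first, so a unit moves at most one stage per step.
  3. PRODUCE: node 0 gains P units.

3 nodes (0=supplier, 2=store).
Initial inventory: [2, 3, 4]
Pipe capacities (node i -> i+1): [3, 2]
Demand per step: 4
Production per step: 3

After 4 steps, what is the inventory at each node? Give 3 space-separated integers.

Step 1: demand=4,sold=4 ship[1->2]=2 ship[0->1]=2 prod=3 -> inv=[3 3 2]
Step 2: demand=4,sold=2 ship[1->2]=2 ship[0->1]=3 prod=3 -> inv=[3 4 2]
Step 3: demand=4,sold=2 ship[1->2]=2 ship[0->1]=3 prod=3 -> inv=[3 5 2]
Step 4: demand=4,sold=2 ship[1->2]=2 ship[0->1]=3 prod=3 -> inv=[3 6 2]

3 6 2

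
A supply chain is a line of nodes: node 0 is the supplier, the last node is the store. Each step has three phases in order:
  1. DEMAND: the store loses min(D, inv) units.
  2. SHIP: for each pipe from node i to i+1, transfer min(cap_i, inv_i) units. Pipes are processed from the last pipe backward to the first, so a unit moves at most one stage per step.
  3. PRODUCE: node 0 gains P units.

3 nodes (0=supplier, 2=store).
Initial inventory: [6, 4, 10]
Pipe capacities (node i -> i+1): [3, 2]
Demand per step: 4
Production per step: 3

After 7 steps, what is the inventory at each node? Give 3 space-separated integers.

Step 1: demand=4,sold=4 ship[1->2]=2 ship[0->1]=3 prod=3 -> inv=[6 5 8]
Step 2: demand=4,sold=4 ship[1->2]=2 ship[0->1]=3 prod=3 -> inv=[6 6 6]
Step 3: demand=4,sold=4 ship[1->2]=2 ship[0->1]=3 prod=3 -> inv=[6 7 4]
Step 4: demand=4,sold=4 ship[1->2]=2 ship[0->1]=3 prod=3 -> inv=[6 8 2]
Step 5: demand=4,sold=2 ship[1->2]=2 ship[0->1]=3 prod=3 -> inv=[6 9 2]
Step 6: demand=4,sold=2 ship[1->2]=2 ship[0->1]=3 prod=3 -> inv=[6 10 2]
Step 7: demand=4,sold=2 ship[1->2]=2 ship[0->1]=3 prod=3 -> inv=[6 11 2]

6 11 2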